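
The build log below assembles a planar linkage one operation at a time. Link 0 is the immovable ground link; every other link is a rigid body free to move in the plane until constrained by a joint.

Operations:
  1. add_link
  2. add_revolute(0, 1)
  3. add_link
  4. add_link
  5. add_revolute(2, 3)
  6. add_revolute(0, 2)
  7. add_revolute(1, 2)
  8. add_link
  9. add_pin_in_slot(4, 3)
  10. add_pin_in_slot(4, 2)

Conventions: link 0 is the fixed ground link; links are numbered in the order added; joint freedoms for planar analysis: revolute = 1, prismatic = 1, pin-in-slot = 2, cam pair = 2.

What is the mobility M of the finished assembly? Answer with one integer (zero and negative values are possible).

(L,J1,J2)=(1,0,0); link0 fixed
link1: (2,0,0)
R 0-1 [J1]: (2,1,0)
link2: (3,1,0)
link3: (4,1,0)
R 2-3 [J1]: (4,2,0)
R 0-2 [J1]: (4,3,0)
R 1-2 [J1]: (4,4,0)
link4: (5,4,0)
PS 4-3 [J2]: (5,4,1)
PS 4-2 [J2]: (5,4,2)
Grübler: 3·4 − 2·4 − 2 = 2

M = 2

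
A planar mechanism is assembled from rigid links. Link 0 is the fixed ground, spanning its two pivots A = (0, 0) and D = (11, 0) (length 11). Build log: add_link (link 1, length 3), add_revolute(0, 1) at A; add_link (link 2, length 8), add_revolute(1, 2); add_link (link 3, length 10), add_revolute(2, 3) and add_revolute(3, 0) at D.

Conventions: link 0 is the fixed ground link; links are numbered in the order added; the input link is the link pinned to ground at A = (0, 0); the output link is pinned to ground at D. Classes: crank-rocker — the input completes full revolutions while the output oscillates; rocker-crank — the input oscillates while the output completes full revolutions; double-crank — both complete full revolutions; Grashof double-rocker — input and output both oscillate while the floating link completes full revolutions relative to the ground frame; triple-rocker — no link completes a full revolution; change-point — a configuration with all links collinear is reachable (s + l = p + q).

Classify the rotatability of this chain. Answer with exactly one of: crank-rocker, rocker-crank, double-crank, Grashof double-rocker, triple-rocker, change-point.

lengths: ground=11, input=3, coupler=8, output=10
sorted: s=3 (shortest), l=11 (longest), p+q=18
s + l = 14 vs p + q = 18
s + l < p + q (Grashof) with shortest = input link → crank-rocker

crank-rocker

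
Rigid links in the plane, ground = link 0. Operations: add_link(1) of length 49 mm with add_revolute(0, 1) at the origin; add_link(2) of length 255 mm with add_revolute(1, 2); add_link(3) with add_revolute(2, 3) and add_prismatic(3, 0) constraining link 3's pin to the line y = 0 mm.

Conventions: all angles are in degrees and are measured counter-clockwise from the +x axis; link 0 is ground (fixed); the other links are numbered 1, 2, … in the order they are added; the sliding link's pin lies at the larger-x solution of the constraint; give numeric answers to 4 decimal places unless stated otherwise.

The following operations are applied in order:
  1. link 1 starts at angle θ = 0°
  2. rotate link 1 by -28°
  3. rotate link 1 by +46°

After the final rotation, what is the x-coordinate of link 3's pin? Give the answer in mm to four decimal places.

geometry: r = 49 mm, L = 255 mm, e = 0 mm; θ starts at 0°
rotate link 1 by -28°: θ ← 0° -28° = -28°
rotate link 1 by +46°: θ ← -28° +46° = 18°
crank pin P = (r cos θ, r sin θ) = (46.601769, 15.141833)
h = r sin θ − e = 15.141833 − 0 = 15.141833
x = r cos θ + √(L² − h²) = 46.601769 + 254.550044 = 301.151813

301.1518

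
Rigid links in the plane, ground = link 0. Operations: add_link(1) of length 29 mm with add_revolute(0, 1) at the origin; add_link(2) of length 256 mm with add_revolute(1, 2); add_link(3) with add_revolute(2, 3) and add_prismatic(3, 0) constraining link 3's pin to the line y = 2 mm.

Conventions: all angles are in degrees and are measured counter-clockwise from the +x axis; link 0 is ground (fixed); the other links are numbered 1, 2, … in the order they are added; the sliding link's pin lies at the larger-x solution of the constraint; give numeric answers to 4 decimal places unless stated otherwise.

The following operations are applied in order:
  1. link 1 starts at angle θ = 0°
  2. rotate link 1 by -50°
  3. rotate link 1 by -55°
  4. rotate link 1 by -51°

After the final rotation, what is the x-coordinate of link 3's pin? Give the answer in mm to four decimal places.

geometry: r = 29 mm, L = 256 mm, e = 2 mm; θ starts at 0°
rotate link 1 by -50°: θ ← 0° -50° = -50°
rotate link 1 by -55°: θ ← -50° -55° = -105°
rotate link 1 by -51°: θ ← -105° -51° = -156°
crank pin P = (r cos θ, r sin θ) = (-26.492818, -11.795363)
h = r sin θ − e = -11.795363 − 2 = -13.795363
x = r cos θ + √(L² − h²) = -26.492818 + 255.628027 = 229.135208

229.1352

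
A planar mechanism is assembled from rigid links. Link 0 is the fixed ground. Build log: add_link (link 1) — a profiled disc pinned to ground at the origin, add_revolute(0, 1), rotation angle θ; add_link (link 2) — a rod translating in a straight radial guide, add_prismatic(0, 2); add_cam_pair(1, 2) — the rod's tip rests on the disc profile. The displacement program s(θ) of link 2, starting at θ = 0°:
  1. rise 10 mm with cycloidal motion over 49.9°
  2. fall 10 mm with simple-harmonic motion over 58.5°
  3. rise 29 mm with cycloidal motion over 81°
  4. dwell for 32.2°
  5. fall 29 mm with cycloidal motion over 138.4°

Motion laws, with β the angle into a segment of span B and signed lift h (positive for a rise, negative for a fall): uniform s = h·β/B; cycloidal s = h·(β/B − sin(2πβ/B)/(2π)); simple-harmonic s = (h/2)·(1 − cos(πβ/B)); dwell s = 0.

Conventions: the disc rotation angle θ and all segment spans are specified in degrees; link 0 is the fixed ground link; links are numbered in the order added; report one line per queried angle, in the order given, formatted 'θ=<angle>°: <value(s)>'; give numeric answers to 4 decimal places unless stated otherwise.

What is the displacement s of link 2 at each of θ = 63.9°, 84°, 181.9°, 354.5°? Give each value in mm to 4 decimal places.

seg 1 [0°–49.9°] cycloidal, h=10: full span → s += 10 → s = 10.0000
seg 2 [49.9°–108.4°] simple-harmonic, h=-10: θ=63.9° here. β=14, B=58.5. -10/2·(1 − cos(π·0.2393)) = -1.3478 → s = 8.6522
seg 2 [49.9°–108.4°] simple-harmonic, h=-10: θ=84° here. β=34.1, B=58.5. -10/2·(1 − cos(π·0.5829)) = -6.2876 → s = 3.7124
seg 2 [49.9°–108.4°] simple-harmonic, h=-10: full span → s += -10 → s = 0.0000
seg 3 [108.4°–189.4°] cycloidal, h=29: θ=181.9° here. β=73.5, B=81. 29·(0.9074 − sin(2π·0.9074)/(2π)) = 28.8511 → s = 28.8511
seg 3 [108.4°–189.4°] cycloidal, h=29: full span → s += 29 → s = 29.0000
seg 4 [189.4°–221.6°] dwell: s stays 29.0000
seg 5 [221.6°–360°] cycloidal, h=-29: θ=354.5° here. β=132.9, B=138.4. -29·(0.9603 − sin(2π·0.9603)/(2π)) = -28.9881 → s = 0.0119

θ=63.9°: 8.6522
θ=84°: 3.7124
θ=181.9°: 28.8511
θ=354.5°: 0.0119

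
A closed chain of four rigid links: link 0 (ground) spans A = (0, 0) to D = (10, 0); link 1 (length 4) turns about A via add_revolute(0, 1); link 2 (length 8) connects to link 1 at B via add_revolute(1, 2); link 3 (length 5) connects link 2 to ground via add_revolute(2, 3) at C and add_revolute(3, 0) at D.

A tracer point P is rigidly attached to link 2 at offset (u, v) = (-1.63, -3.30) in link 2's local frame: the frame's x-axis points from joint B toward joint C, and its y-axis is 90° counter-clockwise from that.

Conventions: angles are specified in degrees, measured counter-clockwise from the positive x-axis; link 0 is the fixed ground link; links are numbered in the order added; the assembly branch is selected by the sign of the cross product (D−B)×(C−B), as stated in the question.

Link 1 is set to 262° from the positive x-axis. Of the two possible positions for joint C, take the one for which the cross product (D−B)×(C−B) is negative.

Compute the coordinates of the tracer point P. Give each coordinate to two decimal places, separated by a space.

A=(0,0), D=(10.00,0)
B = A + 4.00·(cos262°, sin262°) = (-0.5567, -3.9611)
|BD| = 11.2754
circle(B,8.00) ∩ circle(D,5.00): a=7.3671, h=3.1186
  candidates: C₊=(5.2453,1.5468) cross=35.163; C₋=(7.4364,-4.2928) cross=-35.163
  branch - wants cross < 0 → take C=(7.4364,-4.2928) (cross=-35.163)
ex = (C−B)/|BC| = (0.9991,-0.0415); ey = (0.0415,0.9991)
P = B + -1.63·ex + -3.30·ey = (-2.3221,-7.1906)

-2.32 -7.19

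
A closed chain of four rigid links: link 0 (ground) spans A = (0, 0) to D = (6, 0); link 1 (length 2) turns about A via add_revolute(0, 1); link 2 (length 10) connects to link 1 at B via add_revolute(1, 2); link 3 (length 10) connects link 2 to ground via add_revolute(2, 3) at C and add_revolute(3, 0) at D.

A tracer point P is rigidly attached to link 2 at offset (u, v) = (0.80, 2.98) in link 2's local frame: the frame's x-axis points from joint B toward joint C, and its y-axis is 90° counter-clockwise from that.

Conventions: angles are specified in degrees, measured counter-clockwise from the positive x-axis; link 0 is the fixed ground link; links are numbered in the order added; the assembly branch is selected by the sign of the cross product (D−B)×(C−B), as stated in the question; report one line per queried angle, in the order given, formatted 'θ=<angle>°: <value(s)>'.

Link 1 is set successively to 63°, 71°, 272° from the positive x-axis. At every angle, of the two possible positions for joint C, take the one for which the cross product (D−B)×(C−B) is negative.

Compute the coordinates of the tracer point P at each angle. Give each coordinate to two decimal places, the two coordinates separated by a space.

A=(0,0), D=(6.00,0)
θ=63°: B = A + 2.00·(cos63°, sin63°) = (0.9080, 1.7820)
θ=63°: |BD| = 5.3948
θ=63°: circle(B,10.00) ∩ circle(D,10.00): a=2.6974, h=9.6293
θ=63°:   candidates: C₊=(6.6347,9.9798) cross=51.949; C₋=(0.2732,-8.1978) cross=-51.949
θ=63°:   branch - wants cross < 0 → take C=(0.2732,-8.1978) (cross=-51.949)
θ=63°: ex = (C−B)/|BC| = (-0.0635,-0.9980); ey = (0.9980,-0.0635)
θ=63°: P = B + 0.80·ex + 2.98·ey = (3.8312,0.7945)
θ=71°: B = A + 2.00·(cos71°, sin71°) = (0.6511, 1.8910)
θ=71°: |BD| = 5.6733
θ=71°: circle(B,10.00) ∩ circle(D,10.00): a=2.8367, h=9.5892
θ=71°:   candidates: C₊=(6.5219,9.9864) cross=54.403; C₋=(0.1293,-8.0953) cross=-54.403
θ=71°:   branch - wants cross < 0 → take C=(0.1293,-8.0953) (cross=-54.403)
θ=71°: ex = (C−B)/|BC| = (-0.0522,-0.9986); ey = (0.9986,-0.0522)
θ=71°: P = B + 0.80·ex + 2.98·ey = (3.5853,0.9366)
θ=272°: B = A + 2.00·(cos272°, sin272°) = (0.0698, -1.9988)
θ=272°: |BD| = 6.2580
θ=272°: circle(B,10.00) ∩ circle(D,10.00): a=3.1290, h=9.4979
θ=272°:   candidates: C₊=(0.0013,8.0010) cross=59.438; C₋=(6.0685,-9.9998) cross=-59.438
θ=272°:   branch - wants cross < 0 → take C=(6.0685,-9.9998) (cross=-59.438)
θ=272°: ex = (C−B)/|BC| = (0.5999,-0.8001); ey = (0.8001,0.5999)
θ=272°: P = B + 0.80·ex + 2.98·ey = (2.9340,-0.8513)

θ=63°: 3.83 0.79
θ=71°: 3.59 0.94
θ=272°: 2.93 -0.85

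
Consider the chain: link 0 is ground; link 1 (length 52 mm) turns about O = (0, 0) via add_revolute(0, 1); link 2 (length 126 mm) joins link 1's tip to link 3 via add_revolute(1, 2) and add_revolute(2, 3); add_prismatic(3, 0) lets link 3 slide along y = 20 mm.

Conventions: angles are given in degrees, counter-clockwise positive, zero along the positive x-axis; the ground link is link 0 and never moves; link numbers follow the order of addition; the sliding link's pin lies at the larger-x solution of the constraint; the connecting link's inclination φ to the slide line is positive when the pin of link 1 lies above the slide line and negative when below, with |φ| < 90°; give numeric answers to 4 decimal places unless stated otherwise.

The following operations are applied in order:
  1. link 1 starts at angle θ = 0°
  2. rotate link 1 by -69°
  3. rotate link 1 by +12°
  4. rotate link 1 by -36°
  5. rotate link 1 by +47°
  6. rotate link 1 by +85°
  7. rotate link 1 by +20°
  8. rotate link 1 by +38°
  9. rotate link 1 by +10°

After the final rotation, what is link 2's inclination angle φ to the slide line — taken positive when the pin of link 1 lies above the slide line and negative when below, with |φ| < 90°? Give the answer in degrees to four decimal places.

geometry: r = 52 mm, L = 126 mm, e = 20 mm; θ starts at 0°
rotate link 1 by -69°: θ ← 0° -69° = -69°
rotate link 1 by +12°: θ ← -69° +12° = -57°
rotate link 1 by -36°: θ ← -57° -36° = -93°
rotate link 1 by +47°: θ ← -93° +47° = -46°
rotate link 1 by +85°: θ ← -46° +85° = 39°
rotate link 1 by +20°: θ ← 39° +20° = 59°
rotate link 1 by +38°: θ ← 59° +38° = 97°
rotate link 1 by +10°: θ ← 97° +10° = 107°
h = r sin θ − e = 49.727847 − 20 = 29.727847
sin φ = h / L = 29.727847 / 126 = 0.23593530
φ = arcsin(0.23593530) = 13.646762°

13.6468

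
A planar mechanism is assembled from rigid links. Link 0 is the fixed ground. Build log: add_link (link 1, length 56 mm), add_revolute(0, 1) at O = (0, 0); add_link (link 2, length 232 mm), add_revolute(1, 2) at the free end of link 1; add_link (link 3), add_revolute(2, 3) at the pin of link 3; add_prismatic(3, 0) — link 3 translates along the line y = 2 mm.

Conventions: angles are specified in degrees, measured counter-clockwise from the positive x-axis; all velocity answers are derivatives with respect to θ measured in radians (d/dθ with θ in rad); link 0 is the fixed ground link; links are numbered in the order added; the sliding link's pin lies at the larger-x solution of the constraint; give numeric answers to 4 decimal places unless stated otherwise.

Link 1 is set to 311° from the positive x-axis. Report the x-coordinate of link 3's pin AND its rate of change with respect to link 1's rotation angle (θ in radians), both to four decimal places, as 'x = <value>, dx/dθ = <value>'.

geometry: r = 56 mm, L = 232 mm, e = 2 mm
crank pin P = (r cos θ, r sin θ) = (36.739306, -42.263736)
h = r sin θ − e = -42.263736 − 2 = -44.263736
x = r cos θ + √(L² − h²) = 36.739306 + 227.738274 = 264.477580
dx/dθ = −r sin θ − h·r cos θ/√(L² − h²) (θ in radians; h = -44.263736) = 49.404473

x = 264.4776, dx/dθ = 49.4045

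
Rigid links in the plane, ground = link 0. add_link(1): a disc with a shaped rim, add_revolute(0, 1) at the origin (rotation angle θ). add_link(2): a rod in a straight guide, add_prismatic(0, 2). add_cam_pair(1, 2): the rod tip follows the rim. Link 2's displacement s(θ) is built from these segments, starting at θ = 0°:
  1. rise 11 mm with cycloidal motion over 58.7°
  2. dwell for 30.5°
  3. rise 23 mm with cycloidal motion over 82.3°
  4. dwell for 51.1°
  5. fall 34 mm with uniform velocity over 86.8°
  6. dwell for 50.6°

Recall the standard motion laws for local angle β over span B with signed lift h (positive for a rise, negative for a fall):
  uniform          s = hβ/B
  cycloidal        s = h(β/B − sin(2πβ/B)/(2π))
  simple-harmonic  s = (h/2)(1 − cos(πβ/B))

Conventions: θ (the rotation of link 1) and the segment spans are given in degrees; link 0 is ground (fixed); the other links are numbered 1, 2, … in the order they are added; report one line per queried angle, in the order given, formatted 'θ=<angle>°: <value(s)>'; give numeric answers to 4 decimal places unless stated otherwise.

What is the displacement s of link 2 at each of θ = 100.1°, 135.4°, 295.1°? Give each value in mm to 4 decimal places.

segment 1 (0° to 58.7°, cycloidal, h = 11) is passed completely: s = 0.0000 + (11) = 11.0000
segment 2 (58.7° to 89.2°, dwell): s unchanged at 11.0000
θ = 100.1° falls in segment 3 (89.2° to 171.5°, cycloidal, h = 23): β = 100.1 − 89.2 = 10.9°, B = 82.3°; Δs = 23·(0.1324 − sin(2π·0.1324)/(2π)) = 0.3396; s = 11.0000 + 0.3396 = 11.3396
θ = 135.4° falls in segment 3 (89.2° to 171.5°, cycloidal, h = 23): β = 135.4 − 89.2 = 46.2°, B = 82.3°; Δs = 23·(0.5614 − sin(2π·0.5614)/(2π)) = 14.2879; s = 11.0000 + 14.2879 = 25.2879
segment 3 (89.2° to 171.5°, cycloidal, h = 23) is passed completely: s = 11.0000 + (23) = 34.0000
segment 4 (171.5° to 222.6°, dwell): s unchanged at 34.0000
θ = 295.1° falls in segment 5 (222.6° to 309.4°, uniform, h = -34): β = 295.1 − 222.6 = 72.5°, B = 86.8°; Δs = -34·72.5/86.8 = -28.3986; s = 34.0000 − 28.3986 = 5.6014

θ=100.1°: 11.3396
θ=135.4°: 25.2879
θ=295.1°: 5.6014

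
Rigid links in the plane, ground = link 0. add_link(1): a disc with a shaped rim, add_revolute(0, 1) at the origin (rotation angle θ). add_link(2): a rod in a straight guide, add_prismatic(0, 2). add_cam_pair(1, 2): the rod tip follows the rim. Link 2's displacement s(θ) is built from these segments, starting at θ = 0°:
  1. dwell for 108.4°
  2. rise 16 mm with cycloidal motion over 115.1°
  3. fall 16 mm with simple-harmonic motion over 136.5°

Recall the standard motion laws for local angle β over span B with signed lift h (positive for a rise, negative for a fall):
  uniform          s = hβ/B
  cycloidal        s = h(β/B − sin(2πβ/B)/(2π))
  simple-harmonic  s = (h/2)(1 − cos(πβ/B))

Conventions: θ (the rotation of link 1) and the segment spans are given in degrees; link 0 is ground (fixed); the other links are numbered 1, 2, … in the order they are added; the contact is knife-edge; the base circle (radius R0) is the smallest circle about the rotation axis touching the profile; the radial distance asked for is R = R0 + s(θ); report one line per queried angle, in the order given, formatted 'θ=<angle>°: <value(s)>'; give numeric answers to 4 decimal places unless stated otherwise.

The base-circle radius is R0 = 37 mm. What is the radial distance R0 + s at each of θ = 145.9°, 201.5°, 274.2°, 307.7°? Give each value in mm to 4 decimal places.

segment 1 (0° to 108.4°, dwell): s unchanged at 0.0000
θ = 145.9° falls in segment 2 (108.4° to 223.5°, cycloidal, h = 16): β = 145.9 − 108.4 = 37.5°, B = 115.1°; Δs = 16·(0.3258 − sin(2π·0.3258)/(2π)) = 2.9498; s = 0.0000 + 2.9498 = 2.9498
θ = 201.5° falls in segment 2 (108.4° to 223.5°, cycloidal, h = 16): β = 201.5 − 108.4 = 93.1°, B = 115.1°; Δs = 16·(0.8089 − sin(2π·0.8089)/(2π)) = 15.3161; s = 0.0000 + 15.3161 = 15.3161
segment 2 (108.4° to 223.5°, cycloidal, h = 16) is passed completely: s = 0.0000 + (16) = 16.0000
θ = 274.2° falls in segment 3 (223.5° to 360°, simple-harmonic, h = -16): β = 274.2 − 223.5 = 50.7°, B = 136.5°; Δs = -16/2·(1 − cos(π·0.3714)) = -4.8558; s = 16.0000 − 4.8558 = 11.1442
θ = 307.7° falls in segment 3 (223.5° to 360°, simple-harmonic, h = -16): β = 307.7 − 223.5 = 84.2°, B = 136.5°; Δs = -16/2·(1 − cos(π·0.6168)) = -10.8712; s = 16.0000 − 10.8712 = 5.1288
θ=145.9°: R = R0 + s = 37 + 2.9498 = 39.9498
θ=201.5°: R = R0 + s = 37 + 15.3161 = 52.3161
θ=274.2°: R = R0 + s = 37 + 11.1442 = 48.1442
θ=307.7°: R = R0 + s = 37 + 5.1288 = 42.1288

θ=145.9°: 39.9498
θ=201.5°: 52.3161
θ=274.2°: 48.1442
θ=307.7°: 42.1288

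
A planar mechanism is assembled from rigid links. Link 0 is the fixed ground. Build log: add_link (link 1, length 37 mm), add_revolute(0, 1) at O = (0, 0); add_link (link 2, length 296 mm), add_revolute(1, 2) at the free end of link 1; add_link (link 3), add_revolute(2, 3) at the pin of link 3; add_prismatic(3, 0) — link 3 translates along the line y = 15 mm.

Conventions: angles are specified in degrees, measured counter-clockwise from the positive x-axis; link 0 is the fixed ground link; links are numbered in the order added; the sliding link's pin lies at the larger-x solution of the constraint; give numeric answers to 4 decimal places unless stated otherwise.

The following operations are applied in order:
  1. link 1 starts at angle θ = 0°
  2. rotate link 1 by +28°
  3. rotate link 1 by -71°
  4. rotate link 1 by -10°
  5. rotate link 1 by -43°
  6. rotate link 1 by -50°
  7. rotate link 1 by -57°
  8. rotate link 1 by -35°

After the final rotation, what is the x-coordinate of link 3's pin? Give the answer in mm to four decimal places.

geometry: r = 37 mm, L = 296 mm, e = 15 mm; θ starts at 0°
rotate link 1 by +28°: θ ← 0° +28° = 28°
rotate link 1 by -71°: θ ← 28° -71° = -43°
rotate link 1 by -10°: θ ← -43° -10° = -53°
rotate link 1 by -43°: θ ← -53° -43° = -96°
rotate link 1 by -50°: θ ← -96° -50° = -146°
rotate link 1 by -57°: θ ← -146° -57° = -203°
rotate link 1 by -35°: θ ← -203° -35° = -238°
crank pin P = (r cos θ, r sin θ) = (-19.607013, 31.377780)
h = r sin θ − e = 31.377780 − 15 = 16.377780
x = r cos θ + √(L² − h²) = -19.607013 + 295.546559 = 275.939546

275.9395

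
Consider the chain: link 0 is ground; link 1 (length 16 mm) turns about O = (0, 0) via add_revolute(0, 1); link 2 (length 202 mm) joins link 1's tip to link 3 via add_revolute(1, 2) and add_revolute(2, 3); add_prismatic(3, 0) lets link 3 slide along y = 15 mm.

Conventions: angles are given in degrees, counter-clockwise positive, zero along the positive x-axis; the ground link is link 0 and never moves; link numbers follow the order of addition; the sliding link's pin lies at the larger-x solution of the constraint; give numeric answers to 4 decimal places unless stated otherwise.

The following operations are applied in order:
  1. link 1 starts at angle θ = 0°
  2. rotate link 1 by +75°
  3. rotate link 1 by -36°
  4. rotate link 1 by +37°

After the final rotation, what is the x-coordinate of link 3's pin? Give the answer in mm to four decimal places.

geometry: r = 16 mm, L = 202 mm, e = 15 mm; θ starts at 0°
rotate link 1 by +75°: θ ← 0° +75° = 75°
rotate link 1 by -36°: θ ← 75° -36° = 39°
rotate link 1 by +37°: θ ← 39° +37° = 76°
crank pin P = (r cos θ, r sin θ) = (3.870750, 15.524732)
h = r sin θ − e = 15.524732 − 15 = 0.524732
x = r cos θ + √(L² − h²) = 3.870750 + 201.999318 = 205.870069

205.8701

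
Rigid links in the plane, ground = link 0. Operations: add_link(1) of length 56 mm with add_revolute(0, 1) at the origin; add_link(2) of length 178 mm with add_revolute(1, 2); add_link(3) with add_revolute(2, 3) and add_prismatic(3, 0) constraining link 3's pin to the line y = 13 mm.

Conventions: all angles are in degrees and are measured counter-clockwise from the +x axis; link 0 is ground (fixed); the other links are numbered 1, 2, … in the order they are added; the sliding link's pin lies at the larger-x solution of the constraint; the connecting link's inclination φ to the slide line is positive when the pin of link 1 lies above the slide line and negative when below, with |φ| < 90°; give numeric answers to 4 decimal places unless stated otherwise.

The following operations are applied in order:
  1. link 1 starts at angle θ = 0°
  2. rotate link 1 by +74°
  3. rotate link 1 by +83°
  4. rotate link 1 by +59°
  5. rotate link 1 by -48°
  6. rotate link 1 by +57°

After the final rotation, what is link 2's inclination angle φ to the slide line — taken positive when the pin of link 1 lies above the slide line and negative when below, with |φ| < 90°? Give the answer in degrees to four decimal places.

geometry: r = 56 mm, L = 178 mm, e = 13 mm; θ starts at 0°
rotate link 1 by +74°: θ ← 0° +74° = 74°
rotate link 1 by +83°: θ ← 74° +83° = 157°
rotate link 1 by +59°: θ ← 157° +59° = 216°
rotate link 1 by -48°: θ ← 216° -48° = 168°
rotate link 1 by +57°: θ ← 168° +57° = 225°
h = r sin θ − e = -39.597980 − 13 = -52.597980
sin φ = h / L = -52.597980 / 178 = -0.29549427
φ = arcsin(-0.29549427) = -17.187178°

-17.1872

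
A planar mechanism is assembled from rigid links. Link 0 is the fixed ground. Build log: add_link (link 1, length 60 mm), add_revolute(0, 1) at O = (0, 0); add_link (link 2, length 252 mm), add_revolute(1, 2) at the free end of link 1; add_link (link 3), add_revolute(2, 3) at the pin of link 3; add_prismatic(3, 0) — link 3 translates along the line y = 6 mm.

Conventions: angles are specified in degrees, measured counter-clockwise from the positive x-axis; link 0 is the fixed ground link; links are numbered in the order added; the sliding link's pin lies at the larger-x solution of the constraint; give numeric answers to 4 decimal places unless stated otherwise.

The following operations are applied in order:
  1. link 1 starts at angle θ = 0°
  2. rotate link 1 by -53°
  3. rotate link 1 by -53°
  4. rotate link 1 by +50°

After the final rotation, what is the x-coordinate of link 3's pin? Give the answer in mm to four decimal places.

geometry: r = 60 mm, L = 252 mm, e = 6 mm; θ starts at 0°
rotate link 1 by -53°: θ ← 0° -53° = -53°
rotate link 1 by -53°: θ ← -53° -53° = -106°
rotate link 1 by +50°: θ ← -106° +50° = -56°
crank pin P = (r cos θ, r sin θ) = (33.551574, -49.742254)
h = r sin θ − e = -49.742254 − 6 = -55.742254
x = r cos θ + √(L² − h²) = 33.551574 + 245.757606 = 279.309181

279.3092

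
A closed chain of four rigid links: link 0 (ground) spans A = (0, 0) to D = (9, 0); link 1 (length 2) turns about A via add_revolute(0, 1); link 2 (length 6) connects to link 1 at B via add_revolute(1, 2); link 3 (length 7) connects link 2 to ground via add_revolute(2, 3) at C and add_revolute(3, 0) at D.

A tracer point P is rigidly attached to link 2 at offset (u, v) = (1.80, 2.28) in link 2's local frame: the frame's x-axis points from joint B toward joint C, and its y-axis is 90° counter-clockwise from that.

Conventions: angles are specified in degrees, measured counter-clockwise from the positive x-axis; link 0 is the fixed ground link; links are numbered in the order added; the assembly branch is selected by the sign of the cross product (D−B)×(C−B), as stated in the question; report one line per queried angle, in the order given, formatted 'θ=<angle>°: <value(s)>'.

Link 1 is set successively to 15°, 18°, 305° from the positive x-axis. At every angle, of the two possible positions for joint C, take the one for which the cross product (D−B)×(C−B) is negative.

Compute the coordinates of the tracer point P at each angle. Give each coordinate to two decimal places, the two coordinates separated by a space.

A=(0,0), D=(9.00,0)
θ=15°: B = A + 2.00·(cos15°, sin15°) = (1.9319, 0.5176)
θ=15°: |BD| = 7.0871
θ=15°: circle(B,6.00) ∩ circle(D,7.00): a=2.6264, h=5.3946
θ=15°:   candidates: C₊=(4.9452,5.7060) cross=38.232; C₋=(4.1572,-5.0544) cross=-38.232
θ=15°:   branch - wants cross < 0 → take C=(4.1572,-5.0544) (cross=-38.232)
θ=15°: ex = (C−B)/|BC| = (0.3709,-0.9287); ey = (0.9287,0.3709)
θ=15°: P = B + 1.80·ex + 2.28·ey = (4.7168,-0.3084)
θ=18°: B = A + 2.00·(cos18°, sin18°) = (1.9021, 0.6180)
θ=18°: |BD| = 7.1247
θ=18°: circle(B,6.00) ∩ circle(D,7.00): a=2.6501, h=5.3830
θ=18°:   candidates: C₊=(5.0091,5.7509) cross=38.353; C₋=(4.0752,-4.9746) cross=-38.353
θ=18°:   branch - wants cross < 0 → take C=(4.0752,-4.9746) (cross=-38.353)
θ=18°: ex = (C−B)/|BC| = (0.3622,-0.9321); ey = (0.9321,0.3622)
θ=18°: P = B + 1.80·ex + 2.28·ey = (4.6792,-0.2340)
θ=305°: B = A + 2.00·(cos305°, sin305°) = (1.1472, -1.6383)
θ=305°: |BD| = 8.0219
θ=305°: circle(B,6.00) ∩ circle(D,7.00): a=3.2007, h=5.0750
θ=305°:   candidates: C₊=(3.2439,3.9834) cross=40.711; C₋=(5.3168,-5.9527) cross=-40.711
θ=305°:   branch - wants cross < 0 → take C=(5.3168,-5.9527) (cross=-40.711)
θ=305°: ex = (C−B)/|BC| = (0.6949,-0.7191); ey = (0.7191,0.6949)
θ=305°: P = B + 1.80·ex + 2.28·ey = (4.0375,-1.3481)

θ=15°: 4.72 -0.31
θ=18°: 4.68 -0.23
θ=305°: 4.04 -1.35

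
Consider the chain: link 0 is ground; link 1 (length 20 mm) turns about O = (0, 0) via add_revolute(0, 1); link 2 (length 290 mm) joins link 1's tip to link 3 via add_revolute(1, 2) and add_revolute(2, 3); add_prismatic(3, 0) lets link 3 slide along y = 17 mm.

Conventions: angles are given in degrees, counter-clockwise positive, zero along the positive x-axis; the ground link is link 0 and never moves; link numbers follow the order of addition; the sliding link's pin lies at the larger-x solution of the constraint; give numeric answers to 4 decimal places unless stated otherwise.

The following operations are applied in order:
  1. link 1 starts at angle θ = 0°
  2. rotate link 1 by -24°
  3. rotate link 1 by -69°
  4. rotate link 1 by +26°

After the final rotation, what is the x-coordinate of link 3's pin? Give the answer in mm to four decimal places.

geometry: r = 20 mm, L = 290 mm, e = 17 mm; θ starts at 0°
rotate link 1 by -24°: θ ← 0° -24° = -24°
rotate link 1 by -69°: θ ← -24° -69° = -93°
rotate link 1 by +26°: θ ← -93° +26° = -67°
crank pin P = (r cos θ, r sin θ) = (7.814623, -18.410097)
h = r sin θ − e = -18.410097 − 17 = -35.410097
x = r cos θ + √(L² − h²) = 7.814623 + 287.830028 = 295.644651

295.6447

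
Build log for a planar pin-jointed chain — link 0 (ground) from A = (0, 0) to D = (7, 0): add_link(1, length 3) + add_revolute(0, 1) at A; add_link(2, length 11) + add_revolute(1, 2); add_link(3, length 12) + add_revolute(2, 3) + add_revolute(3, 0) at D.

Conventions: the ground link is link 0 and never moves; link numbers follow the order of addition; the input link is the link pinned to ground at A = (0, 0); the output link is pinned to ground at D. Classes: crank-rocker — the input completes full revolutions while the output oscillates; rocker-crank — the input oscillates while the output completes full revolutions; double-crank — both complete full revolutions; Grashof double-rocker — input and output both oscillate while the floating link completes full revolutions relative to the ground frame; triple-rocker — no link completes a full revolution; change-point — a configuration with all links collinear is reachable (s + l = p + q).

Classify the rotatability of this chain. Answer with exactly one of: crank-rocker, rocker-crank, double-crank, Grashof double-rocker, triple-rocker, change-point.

lengths: ground=7, input=3, coupler=11, output=12
sorted: s=3 (shortest), l=12 (longest), p+q=18
s + l = 15 vs p + q = 18
s + l < p + q (Grashof) with shortest = input link → crank-rocker

crank-rocker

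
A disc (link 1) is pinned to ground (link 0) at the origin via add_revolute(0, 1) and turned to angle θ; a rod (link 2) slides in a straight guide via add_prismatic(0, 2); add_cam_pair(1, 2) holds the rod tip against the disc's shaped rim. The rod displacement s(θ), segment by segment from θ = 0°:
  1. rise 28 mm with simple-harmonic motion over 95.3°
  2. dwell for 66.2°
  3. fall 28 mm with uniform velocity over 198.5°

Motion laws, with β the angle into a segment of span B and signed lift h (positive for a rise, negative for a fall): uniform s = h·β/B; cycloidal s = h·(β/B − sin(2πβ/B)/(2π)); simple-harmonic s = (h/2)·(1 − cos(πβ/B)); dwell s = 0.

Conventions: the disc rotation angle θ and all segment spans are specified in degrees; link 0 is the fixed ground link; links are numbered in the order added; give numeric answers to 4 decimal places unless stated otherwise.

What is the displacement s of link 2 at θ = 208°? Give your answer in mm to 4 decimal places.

segment 1 (0° to 95.3°, simple-harmonic, h = 28) is passed completely: s = 0.0000 + (28) = 28.0000
segment 2 (95.3° to 161.5°, dwell): s unchanged at 28.0000
θ = 208° falls in segment 3 (161.5° to 360°, uniform, h = -28): β = 208 − 161.5 = 46.5°, B = 198.5°; Δs = -28·46.5/198.5 = -6.5592; s = 28.0000 − 6.5592 = 21.4408

21.4408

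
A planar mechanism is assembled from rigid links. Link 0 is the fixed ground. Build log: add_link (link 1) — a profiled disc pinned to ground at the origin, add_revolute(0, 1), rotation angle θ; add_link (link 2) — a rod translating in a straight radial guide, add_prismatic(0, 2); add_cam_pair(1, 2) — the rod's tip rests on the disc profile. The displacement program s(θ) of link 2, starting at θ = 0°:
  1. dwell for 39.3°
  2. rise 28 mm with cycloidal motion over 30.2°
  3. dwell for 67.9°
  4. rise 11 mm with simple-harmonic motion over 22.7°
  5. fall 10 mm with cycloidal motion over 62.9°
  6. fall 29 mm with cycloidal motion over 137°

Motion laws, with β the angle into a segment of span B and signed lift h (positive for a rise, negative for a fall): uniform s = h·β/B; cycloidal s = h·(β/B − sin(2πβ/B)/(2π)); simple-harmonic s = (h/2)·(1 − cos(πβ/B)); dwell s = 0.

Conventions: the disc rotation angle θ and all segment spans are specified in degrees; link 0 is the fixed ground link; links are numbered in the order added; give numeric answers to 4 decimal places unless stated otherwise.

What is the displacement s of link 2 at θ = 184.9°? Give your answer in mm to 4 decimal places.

seg 1 [0°–39.3°] dwell: s stays 0.0000
seg 2 [39.3°–69.5°] cycloidal, h=28: full span → s += 28 → s = 28.0000
seg 3 [69.5°–137.4°] dwell: s stays 28.0000
seg 4 [137.4°–160.1°] simple-harmonic, h=11: full span → s += 11 → s = 39.0000
seg 5 [160.1°–223°] cycloidal, h=-10: θ=184.9° here. β=24.8, B=62.9. -10·(0.3943 − sin(2π·0.3943)/(2π)) = -2.9616 → s = 36.0384

36.0384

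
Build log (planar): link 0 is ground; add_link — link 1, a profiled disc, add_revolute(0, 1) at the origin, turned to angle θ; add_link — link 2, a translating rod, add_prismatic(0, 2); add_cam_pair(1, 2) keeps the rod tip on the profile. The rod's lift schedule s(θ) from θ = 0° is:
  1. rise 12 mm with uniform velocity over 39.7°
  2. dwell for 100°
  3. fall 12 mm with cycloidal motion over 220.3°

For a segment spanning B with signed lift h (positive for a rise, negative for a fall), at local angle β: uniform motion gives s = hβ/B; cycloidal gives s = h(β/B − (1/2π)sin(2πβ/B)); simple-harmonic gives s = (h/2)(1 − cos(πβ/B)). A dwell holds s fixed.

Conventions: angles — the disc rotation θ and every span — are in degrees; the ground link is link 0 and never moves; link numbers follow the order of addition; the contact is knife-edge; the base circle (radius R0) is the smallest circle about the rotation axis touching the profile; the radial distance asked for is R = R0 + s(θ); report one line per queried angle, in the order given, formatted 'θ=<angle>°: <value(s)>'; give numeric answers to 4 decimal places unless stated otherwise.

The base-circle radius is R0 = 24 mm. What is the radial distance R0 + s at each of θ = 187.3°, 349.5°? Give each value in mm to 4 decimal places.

seg 1 [0°–39.7°] uniform, h=12: full span → s += 12 → s = 12.0000
seg 2 [39.7°–139.7°] dwell: s stays 12.0000
seg 3 [139.7°–360°] cycloidal, h=-12: θ=187.3° here. β=47.6, B=220.3. -12·(0.2161 − sin(2π·0.2161)/(2π)) = -0.7262 → s = 11.2738
seg 3 [139.7°–360°] cycloidal, h=-12: θ=349.5° here. β=209.8, B=220.3. -12·(0.9523 − sin(2π·0.9523)/(2π)) = -11.9915 → s = 0.0085
θ=187.3°: R = R0 + s = 24 + 11.2738 = 35.2738
θ=349.5°: R = R0 + s = 24 + 0.0085 = 24.0085

θ=187.3°: 35.2738
θ=349.5°: 24.0085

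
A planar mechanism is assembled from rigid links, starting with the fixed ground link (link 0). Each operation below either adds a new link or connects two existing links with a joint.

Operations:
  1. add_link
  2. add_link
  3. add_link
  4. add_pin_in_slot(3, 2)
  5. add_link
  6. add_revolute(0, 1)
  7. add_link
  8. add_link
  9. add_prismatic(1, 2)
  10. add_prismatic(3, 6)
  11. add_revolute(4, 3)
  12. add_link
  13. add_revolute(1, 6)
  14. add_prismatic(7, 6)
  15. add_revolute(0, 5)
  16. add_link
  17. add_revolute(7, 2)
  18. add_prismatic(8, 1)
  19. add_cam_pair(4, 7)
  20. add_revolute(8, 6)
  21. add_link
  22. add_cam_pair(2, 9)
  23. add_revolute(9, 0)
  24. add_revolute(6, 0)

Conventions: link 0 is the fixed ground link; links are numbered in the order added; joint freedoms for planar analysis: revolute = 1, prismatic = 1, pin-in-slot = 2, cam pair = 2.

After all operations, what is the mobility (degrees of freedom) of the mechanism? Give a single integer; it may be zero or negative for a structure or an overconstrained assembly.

(L,J1,J2)=(1,0,0); link0 fixed
link1: (2,0,0)
link2: (3,0,0)
link3: (4,0,0)
PS 3-2 [J2]: (4,0,1)
link4: (5,0,1)
R 0-1 [J1]: (5,1,1)
link5: (6,1,1)
link6: (7,1,1)
P 1-2 [J1]: (7,2,1)
P 3-6 [J1]: (7,3,1)
R 4-3 [J1]: (7,4,1)
link7: (8,4,1)
R 1-6 [J1]: (8,5,1)
P 7-6 [J1]: (8,6,1)
R 0-5 [J1]: (8,7,1)
link8: (9,7,1)
R 7-2 [J1]: (9,8,1)
P 8-1 [J1]: (9,9,1)
C 4-7 [J2]: (9,9,2)
R 8-6 [J1]: (9,10,2)
link9: (10,10,2)
C 2-9 [J2]: (10,10,3)
R 9-0 [J1]: (10,11,3)
R 6-0 [J1]: (10,12,3)
Grübler: 3·9 − 2·12 − 3 = 0

M = 0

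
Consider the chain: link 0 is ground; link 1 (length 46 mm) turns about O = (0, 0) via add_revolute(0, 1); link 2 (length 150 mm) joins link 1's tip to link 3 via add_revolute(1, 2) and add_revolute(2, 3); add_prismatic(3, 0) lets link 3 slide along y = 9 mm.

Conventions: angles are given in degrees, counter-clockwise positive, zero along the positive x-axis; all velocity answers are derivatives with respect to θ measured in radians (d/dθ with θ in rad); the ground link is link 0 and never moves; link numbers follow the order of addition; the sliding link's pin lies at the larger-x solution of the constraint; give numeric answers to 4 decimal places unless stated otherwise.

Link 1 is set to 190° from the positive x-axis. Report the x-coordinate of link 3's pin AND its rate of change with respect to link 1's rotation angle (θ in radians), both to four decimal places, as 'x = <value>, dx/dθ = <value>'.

geometry: r = 46 mm, L = 150 mm, e = 9 mm
crank pin P = (r cos θ, r sin θ) = (-45.301157, -7.987816)
h = r sin θ − e = -7.987816 − 9 = -16.987816
x = r cos θ + √(L² − h²) = -45.301157 + 149.034943 = 103.733786
dx/dθ = −r sin θ − h·r cos θ/√(L² − h²) (θ in radians; h = -16.987816) = 2.824143

x = 103.7338, dx/dθ = 2.8241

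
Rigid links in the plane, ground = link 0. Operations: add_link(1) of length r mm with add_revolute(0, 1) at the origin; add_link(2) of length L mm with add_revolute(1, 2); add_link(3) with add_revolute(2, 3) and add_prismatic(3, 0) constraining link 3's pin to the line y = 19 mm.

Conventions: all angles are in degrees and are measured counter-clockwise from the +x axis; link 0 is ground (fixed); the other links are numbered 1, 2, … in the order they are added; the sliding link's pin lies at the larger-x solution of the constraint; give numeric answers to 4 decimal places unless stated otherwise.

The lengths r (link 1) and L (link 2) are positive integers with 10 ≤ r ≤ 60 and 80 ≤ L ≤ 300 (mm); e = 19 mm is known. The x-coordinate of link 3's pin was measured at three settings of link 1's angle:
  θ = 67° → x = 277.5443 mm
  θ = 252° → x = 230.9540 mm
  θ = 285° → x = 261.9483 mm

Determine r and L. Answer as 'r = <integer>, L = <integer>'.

constraint per measurement: (x − r cos θ)² + (r sin θ − e)² = L²
subtracting the θ₁ and θ₂ equations cancels the r² and L² terms:
r = (x₁² − x₂²) / (2[(x₁cos θ₁ + e sin θ₁) − (x₂cos θ₂ + e sin θ₂)]) = 55.0000 → r = 55
L² = (x₁ − r cos θ₁)² + (r sin θ₁ − e)² = 66564.0116 → L = 258.0000 → L = 258
check at θ₃=285°: x = 261.9483 (printed 261.9483) ✓

r = 55, L = 258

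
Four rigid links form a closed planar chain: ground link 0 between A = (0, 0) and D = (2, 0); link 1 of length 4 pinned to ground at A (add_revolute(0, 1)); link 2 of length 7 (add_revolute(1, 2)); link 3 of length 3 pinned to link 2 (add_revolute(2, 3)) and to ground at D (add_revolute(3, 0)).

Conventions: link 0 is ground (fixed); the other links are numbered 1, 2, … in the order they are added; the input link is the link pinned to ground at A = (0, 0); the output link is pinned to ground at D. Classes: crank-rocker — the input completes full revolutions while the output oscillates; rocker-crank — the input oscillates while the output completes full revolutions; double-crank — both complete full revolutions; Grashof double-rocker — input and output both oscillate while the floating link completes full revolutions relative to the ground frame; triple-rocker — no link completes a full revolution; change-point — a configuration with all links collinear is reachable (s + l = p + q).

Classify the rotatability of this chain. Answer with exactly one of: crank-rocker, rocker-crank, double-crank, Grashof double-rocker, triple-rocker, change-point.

lengths: ground=2, input=4, coupler=7, output=3
sorted: s=2 (shortest), l=7 (longest), p+q=7
s + l = 9 vs p + q = 7
s + l > p + q → non-Grashof → no link fully rotates → triple-rocker

triple-rocker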